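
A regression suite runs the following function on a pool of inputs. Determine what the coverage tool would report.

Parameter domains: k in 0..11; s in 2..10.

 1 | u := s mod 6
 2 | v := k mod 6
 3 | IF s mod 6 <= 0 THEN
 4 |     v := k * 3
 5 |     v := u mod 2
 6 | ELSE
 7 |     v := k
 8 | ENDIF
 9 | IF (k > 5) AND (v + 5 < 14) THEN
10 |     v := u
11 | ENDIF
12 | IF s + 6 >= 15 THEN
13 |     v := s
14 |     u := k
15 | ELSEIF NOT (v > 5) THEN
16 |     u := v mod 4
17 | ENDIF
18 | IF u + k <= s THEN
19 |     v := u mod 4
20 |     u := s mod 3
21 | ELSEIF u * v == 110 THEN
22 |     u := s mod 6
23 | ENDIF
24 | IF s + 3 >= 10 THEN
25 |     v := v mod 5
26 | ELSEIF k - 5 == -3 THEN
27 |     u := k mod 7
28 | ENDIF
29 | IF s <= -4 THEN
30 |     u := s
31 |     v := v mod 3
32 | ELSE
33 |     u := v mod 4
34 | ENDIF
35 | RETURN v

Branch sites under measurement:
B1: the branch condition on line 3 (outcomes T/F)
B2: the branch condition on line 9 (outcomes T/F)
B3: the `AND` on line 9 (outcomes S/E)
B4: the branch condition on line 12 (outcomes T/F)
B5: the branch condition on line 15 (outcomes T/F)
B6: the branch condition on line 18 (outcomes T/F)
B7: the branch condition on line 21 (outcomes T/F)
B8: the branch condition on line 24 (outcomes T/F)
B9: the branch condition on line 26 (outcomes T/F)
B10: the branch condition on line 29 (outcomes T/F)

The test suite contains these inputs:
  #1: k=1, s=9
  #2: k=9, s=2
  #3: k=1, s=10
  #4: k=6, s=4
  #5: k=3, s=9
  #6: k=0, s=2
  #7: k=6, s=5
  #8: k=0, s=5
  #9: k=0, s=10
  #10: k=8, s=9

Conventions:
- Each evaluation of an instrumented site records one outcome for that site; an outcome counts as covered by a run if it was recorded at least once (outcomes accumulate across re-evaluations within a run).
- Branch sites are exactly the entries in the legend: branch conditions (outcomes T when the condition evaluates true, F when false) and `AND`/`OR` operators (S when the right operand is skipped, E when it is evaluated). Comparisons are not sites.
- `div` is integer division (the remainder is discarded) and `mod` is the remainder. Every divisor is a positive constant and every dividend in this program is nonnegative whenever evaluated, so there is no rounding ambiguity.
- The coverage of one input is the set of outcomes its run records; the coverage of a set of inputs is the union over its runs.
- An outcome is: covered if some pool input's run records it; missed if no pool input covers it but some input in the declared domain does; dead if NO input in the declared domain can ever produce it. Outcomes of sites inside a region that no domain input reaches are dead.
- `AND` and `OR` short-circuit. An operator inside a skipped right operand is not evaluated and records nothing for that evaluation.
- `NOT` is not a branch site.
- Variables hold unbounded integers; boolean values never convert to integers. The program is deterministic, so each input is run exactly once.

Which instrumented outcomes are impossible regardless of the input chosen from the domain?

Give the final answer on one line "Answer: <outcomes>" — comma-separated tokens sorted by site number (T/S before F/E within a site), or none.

exhaustive pass over the 108-input domain:
  B10=T: unreachable across the whole domain -> dead
  reachable outcomes have witnesses, e.g. B1=T (e.g. k=0, s=6), B1=F (e.g. k=0, s=2), B2=T (e.g. k=6, s=2), B2=F (e.g. k=0, s=2)

Answer: B10=T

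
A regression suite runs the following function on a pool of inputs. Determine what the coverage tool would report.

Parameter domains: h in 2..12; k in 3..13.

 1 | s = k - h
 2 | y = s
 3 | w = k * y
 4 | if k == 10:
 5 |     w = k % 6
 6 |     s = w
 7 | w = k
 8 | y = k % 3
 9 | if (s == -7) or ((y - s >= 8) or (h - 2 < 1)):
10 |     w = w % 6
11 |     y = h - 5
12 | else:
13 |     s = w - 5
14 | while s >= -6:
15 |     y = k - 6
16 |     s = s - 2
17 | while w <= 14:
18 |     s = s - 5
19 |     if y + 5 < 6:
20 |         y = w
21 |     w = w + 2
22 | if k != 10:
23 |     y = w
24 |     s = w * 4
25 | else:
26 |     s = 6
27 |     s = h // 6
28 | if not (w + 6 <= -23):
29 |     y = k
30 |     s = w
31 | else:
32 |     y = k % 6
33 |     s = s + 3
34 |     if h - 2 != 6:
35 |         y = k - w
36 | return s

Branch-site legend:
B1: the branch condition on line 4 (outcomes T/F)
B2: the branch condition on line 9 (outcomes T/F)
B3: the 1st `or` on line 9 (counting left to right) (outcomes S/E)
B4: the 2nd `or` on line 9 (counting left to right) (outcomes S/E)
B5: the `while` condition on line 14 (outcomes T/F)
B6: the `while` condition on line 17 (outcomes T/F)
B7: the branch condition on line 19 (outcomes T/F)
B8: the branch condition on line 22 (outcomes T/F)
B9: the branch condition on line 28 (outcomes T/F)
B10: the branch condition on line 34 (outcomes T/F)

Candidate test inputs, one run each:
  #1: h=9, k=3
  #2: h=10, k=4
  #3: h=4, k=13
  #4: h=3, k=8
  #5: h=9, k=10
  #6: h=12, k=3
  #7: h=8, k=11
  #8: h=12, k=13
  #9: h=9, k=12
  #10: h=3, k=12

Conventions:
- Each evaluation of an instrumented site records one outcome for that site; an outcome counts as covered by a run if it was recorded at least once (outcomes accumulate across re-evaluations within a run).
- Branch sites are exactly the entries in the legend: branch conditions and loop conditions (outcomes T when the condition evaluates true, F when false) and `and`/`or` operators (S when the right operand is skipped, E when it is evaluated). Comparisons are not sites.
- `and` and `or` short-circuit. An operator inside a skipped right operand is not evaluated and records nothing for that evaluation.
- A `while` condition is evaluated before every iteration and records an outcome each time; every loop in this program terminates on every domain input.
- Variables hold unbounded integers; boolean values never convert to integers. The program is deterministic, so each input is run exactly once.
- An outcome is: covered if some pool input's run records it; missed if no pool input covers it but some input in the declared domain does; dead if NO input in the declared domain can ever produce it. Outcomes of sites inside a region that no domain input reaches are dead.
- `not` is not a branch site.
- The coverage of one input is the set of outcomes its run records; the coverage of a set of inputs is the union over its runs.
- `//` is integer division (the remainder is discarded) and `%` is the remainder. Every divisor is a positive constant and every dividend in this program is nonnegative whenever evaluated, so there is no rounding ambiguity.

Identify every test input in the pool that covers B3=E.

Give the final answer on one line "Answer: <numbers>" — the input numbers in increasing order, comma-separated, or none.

input #1 (h=9, k=3): covers B3=E
input #2 (h=10, k=4): covers B3=E
input #3 (h=4, k=13): covers B3=E
input #4 (h=3, k=8): covers B3=E
input #5 (h=9, k=10): covers B3=E
input #6 (h=12, k=3): covers B3=E
input #7 (h=8, k=11): covers B3=E
input #8 (h=12, k=13): covers B3=E
input #9 (h=9, k=12): covers B3=E
input #10 (h=3, k=12): covers B3=E

Answer: 1, 2, 3, 4, 5, 6, 7, 8, 9, 10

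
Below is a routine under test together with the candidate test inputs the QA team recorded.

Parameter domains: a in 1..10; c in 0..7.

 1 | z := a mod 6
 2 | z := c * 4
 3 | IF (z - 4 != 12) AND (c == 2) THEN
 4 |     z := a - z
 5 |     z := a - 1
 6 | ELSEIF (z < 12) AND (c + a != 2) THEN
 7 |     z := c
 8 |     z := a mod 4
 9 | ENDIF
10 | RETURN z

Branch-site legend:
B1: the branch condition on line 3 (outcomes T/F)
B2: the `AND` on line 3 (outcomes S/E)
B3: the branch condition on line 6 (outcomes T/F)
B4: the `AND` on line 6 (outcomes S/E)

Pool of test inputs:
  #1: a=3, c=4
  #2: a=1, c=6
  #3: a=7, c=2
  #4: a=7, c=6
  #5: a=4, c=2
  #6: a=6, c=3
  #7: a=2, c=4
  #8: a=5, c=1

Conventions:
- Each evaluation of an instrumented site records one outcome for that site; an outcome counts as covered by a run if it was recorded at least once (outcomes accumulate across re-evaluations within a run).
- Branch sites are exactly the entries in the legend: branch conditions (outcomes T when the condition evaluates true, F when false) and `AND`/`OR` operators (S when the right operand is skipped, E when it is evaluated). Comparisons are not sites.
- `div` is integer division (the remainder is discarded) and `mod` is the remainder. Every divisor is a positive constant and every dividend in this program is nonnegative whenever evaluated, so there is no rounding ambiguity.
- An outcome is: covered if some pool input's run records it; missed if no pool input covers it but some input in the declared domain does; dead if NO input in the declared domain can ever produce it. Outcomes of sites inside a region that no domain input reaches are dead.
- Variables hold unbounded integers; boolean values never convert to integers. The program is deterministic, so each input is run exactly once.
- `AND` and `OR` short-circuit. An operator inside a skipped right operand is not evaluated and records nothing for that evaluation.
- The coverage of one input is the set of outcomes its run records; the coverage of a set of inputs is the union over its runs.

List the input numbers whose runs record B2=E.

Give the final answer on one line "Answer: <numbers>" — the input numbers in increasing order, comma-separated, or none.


input #1 (a=3, c=4): misses B2=E
input #2 (a=1, c=6): covers B2=E
input #3 (a=7, c=2): covers B2=E
input #4 (a=7, c=6): covers B2=E
input #5 (a=4, c=2): covers B2=E
input #6 (a=6, c=3): covers B2=E
input #7 (a=2, c=4): misses B2=E
input #8 (a=5, c=1): covers B2=E
Answer: 2, 3, 4, 5, 6, 8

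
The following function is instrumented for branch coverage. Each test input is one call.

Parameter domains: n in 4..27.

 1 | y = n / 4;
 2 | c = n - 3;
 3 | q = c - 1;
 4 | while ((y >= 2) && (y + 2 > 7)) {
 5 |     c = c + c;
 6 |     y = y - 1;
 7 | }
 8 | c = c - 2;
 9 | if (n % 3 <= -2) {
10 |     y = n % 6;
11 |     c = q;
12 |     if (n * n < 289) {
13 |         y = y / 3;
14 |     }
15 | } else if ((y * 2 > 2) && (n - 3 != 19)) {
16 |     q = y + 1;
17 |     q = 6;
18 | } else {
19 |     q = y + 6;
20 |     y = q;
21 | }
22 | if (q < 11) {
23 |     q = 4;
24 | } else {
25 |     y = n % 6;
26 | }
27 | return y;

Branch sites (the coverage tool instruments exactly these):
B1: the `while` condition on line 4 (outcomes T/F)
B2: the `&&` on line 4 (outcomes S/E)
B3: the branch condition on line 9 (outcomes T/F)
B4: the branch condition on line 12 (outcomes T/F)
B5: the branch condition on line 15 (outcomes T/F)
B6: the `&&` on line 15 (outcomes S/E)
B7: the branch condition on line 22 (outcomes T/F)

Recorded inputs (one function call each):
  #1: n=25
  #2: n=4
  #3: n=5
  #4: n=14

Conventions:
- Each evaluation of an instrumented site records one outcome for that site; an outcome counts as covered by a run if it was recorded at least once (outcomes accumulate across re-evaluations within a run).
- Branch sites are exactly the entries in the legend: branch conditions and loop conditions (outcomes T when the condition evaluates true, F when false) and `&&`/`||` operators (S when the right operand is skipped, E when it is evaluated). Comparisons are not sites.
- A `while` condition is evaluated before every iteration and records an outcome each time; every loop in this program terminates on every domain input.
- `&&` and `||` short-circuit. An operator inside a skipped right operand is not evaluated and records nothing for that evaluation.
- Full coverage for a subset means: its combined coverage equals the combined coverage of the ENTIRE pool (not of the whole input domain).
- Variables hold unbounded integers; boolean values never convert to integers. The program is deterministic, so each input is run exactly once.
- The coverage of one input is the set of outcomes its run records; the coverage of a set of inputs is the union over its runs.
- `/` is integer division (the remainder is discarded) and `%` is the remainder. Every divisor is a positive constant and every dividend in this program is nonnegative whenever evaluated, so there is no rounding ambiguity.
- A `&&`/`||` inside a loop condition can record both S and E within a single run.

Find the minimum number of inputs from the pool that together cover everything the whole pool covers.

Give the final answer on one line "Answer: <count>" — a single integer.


input #1 (n=25): events B2->E, B1->T, B2->E, B1->F, B3->F, B6->E, B5->T, B7->T; covers B1=T, B1=F, B2=E, B3=F, B5=T, B6=E, B7=T
input #2 (n=4): events B2->S, B1->F, B3->F, B6->S, B5->F, B7->T; covers B1=F, B2=S, B3=F, B5=F, B6=S, B7=T
input #3 (n=5): events B2->S, B1->F, B3->F, B6->S, B5->F, B7->T; covers B1=F, B2=S, B3=F, B5=F, B6=S, B7=T
input #4 (n=14): events B2->E, B1->F, B3->F, B6->E, B5->T, B7->T; covers B1=F, B2=E, B3=F, B5=T, B6=E, B7=T
pool-wide coverage (10 outcomes): B1=T, B1=F, B2=S, B2=E, B3=F, B5=T, B5=F, B6=S, B6=E, B7=T
no size-1 subset reaches all 10 outcomes (best union: 7/10)
the canonical winner is {1, 2}: size 2, full 10-outcome coverage, earliest index list among size-2 covers
Answer: 2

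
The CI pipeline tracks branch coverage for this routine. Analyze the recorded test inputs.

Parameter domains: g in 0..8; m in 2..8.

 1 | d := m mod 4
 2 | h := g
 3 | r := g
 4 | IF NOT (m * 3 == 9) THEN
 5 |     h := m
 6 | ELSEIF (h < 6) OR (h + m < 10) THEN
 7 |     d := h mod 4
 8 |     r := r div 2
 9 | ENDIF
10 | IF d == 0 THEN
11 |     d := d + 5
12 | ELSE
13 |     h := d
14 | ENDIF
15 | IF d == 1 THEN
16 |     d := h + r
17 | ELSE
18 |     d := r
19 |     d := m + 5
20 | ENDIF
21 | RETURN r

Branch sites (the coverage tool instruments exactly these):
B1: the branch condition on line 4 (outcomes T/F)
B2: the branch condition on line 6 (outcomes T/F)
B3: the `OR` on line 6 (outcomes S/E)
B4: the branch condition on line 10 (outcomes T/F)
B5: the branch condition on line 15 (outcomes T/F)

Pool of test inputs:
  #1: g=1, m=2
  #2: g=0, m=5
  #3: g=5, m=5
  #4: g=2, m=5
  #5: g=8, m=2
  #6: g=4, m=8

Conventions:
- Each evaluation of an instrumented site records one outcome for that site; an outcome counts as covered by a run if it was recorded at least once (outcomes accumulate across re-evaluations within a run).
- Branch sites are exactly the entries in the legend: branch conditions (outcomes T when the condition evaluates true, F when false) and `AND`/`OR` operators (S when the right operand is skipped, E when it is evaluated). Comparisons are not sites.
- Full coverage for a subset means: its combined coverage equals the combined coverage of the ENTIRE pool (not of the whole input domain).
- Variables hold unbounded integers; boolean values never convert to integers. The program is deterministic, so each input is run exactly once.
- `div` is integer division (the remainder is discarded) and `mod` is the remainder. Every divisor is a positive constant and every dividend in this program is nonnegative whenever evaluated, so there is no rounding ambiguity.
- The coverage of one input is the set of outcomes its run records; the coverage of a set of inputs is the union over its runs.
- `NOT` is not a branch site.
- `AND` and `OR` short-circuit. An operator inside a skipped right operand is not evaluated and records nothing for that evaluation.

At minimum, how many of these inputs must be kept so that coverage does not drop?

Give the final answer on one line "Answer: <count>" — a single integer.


input #1, g=1, m=2: outcomes B1=T, B4=F, B5=F
input #2, g=0, m=5: outcomes B1=T, B4=F, B5=T
input #3, g=5, m=5: outcomes B1=T, B4=F, B5=T
input #4, g=2, m=5: outcomes B1=T, B4=F, B5=T
input #5, g=8, m=2: outcomes B1=T, B4=F, B5=F
input #6, g=4, m=8: outcomes B1=T, B4=T, B5=F
the full pool covers 5 outcomes: B1=T, B4=T, B4=F, B5=T, B5=F
checked all size-1 subsets: none covers 5 outcomes (max 3/5)
inputs {2, 6} (size 2) cover everything; no size-2 subset with a lexicographically smaller index list covers all 5
Answer: 2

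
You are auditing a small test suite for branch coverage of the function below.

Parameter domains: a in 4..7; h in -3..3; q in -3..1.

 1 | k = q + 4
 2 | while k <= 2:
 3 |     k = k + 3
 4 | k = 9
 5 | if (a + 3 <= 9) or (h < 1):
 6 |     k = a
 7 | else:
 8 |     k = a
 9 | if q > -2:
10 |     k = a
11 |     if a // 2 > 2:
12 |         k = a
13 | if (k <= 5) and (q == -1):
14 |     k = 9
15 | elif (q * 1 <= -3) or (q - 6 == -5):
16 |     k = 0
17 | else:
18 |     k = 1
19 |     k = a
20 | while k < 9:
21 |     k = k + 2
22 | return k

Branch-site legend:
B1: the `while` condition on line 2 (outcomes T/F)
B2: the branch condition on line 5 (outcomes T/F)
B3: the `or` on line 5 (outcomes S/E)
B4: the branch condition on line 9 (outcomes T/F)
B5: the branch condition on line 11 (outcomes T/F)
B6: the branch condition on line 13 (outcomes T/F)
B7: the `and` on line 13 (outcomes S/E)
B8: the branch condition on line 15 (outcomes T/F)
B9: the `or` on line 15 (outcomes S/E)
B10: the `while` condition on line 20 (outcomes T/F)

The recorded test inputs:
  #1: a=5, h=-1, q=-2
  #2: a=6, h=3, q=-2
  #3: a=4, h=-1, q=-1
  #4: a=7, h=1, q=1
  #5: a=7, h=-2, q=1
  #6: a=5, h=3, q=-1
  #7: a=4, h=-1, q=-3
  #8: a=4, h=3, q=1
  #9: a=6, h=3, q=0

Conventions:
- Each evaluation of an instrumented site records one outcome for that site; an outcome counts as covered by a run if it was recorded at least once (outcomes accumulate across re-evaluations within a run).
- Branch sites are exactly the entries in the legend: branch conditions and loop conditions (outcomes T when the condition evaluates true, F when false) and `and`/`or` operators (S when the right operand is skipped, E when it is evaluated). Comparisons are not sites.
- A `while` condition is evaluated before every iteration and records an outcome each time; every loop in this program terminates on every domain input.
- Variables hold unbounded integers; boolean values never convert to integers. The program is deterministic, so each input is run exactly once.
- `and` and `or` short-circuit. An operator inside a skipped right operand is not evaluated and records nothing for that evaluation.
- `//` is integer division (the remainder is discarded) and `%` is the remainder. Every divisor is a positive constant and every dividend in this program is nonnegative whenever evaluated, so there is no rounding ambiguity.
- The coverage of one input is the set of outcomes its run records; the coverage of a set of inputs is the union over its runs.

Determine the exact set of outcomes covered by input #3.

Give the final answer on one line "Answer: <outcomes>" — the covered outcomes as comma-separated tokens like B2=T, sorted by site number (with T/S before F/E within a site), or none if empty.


Running input #3 (a=4, h=-1, q=-1), event by event:
  B1->F, B3->S, B2->T, B4->T, B5->F, B7->E, B6->T, B10->F
distinct outcomes covered: B1=F, B2=T, B3=S, B4=T, B5=F, B6=T, B7=E, B10=F
Answer: B1=F, B2=T, B3=S, B4=T, B5=F, B6=T, B7=E, B10=F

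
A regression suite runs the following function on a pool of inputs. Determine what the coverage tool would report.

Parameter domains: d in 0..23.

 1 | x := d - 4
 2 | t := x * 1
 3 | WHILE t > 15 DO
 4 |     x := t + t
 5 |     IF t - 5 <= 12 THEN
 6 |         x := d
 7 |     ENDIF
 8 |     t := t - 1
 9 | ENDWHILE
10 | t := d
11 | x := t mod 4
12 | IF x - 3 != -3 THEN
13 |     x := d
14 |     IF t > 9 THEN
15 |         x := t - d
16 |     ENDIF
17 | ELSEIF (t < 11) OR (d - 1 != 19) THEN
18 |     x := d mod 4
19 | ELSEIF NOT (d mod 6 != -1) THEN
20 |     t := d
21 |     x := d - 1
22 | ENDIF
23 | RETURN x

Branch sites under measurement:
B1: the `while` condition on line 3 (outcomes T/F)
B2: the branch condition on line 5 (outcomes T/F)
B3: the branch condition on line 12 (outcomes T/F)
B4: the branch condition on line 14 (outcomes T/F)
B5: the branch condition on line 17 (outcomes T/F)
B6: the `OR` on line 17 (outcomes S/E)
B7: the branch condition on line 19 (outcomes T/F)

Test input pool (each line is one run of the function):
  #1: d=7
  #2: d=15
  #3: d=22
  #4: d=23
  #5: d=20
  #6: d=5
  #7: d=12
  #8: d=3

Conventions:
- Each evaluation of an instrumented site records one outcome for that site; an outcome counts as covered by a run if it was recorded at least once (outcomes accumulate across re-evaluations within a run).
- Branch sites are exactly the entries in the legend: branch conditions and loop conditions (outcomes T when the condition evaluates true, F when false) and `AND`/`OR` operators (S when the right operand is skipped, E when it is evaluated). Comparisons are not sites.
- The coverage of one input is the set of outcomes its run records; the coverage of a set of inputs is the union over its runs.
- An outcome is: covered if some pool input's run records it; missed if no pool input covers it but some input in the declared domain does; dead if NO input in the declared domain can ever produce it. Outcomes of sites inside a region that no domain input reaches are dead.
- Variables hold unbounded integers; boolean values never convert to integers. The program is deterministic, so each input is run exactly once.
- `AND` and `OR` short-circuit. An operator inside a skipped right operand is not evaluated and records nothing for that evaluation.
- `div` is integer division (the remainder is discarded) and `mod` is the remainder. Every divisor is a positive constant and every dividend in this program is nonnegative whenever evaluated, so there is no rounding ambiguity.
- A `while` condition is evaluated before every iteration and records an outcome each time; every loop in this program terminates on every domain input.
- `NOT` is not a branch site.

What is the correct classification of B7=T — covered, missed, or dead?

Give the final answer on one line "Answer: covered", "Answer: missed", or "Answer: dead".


no pool input records B7=T
checking all 24 inputs in the declared domain: B7=T is never recorded -> dead
Answer: dead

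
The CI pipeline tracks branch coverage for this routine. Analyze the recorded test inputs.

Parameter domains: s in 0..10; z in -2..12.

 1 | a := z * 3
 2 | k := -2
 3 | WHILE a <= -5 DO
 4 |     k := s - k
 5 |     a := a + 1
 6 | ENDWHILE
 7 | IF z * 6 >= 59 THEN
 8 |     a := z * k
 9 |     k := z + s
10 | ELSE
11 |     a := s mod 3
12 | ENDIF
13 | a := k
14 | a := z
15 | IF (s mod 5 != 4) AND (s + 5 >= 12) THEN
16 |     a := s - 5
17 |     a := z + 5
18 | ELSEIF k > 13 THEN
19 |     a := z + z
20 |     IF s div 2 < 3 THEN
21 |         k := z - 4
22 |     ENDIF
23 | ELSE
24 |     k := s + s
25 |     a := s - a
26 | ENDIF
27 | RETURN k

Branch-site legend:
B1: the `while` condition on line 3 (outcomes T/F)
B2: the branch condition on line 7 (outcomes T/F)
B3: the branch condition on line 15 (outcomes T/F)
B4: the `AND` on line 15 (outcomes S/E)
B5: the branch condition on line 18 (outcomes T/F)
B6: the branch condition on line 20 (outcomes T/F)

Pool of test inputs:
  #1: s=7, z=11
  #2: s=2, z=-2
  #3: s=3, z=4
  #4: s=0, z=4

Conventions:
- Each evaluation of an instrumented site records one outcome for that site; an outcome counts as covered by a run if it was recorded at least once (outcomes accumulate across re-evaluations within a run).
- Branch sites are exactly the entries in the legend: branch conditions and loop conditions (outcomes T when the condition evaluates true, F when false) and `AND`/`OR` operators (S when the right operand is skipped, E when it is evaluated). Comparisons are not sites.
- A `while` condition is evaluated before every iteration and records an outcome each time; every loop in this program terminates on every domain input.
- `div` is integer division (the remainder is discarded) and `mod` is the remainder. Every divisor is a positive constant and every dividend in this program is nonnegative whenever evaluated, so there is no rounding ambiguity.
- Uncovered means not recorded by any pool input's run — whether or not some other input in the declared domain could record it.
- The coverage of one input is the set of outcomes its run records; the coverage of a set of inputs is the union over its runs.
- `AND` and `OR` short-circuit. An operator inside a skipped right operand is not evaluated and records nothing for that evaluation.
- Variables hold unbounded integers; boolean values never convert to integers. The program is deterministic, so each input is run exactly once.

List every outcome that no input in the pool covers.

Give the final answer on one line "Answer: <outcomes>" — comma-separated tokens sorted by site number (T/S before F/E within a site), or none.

run #1 (s=7, z=11) runs B1->F, B2->T, B4->E, B3->T; records B1=F, B2=T, B3=T, B4=E
run #2 (s=2, z=-2) runs B1->T, B1->T, B1->F, B2->F, B4->E, B3->F, B5->F; records B1=T, B1=F, B2=F, B3=F, B4=E, B5=F
run #3 (s=3, z=4) runs B1->F, B2->F, B4->E, B3->F, B5->F; records B1=F, B2=F, B3=F, B4=E, B5=F
run #4 (s=0, z=4) runs B1->F, B2->F, B4->E, B3->F, B5->F; records B1=F, B2=F, B3=F, B4=E, B5=F
union over the pool: B1=T, B1=F, B2=T, B2=F, B3=T, B3=F, B4=E, B5=F
uncovered (4 of 12): B4=S, B5=T, B6=T, B6=F

Answer: B4=S, B5=T, B6=T, B6=F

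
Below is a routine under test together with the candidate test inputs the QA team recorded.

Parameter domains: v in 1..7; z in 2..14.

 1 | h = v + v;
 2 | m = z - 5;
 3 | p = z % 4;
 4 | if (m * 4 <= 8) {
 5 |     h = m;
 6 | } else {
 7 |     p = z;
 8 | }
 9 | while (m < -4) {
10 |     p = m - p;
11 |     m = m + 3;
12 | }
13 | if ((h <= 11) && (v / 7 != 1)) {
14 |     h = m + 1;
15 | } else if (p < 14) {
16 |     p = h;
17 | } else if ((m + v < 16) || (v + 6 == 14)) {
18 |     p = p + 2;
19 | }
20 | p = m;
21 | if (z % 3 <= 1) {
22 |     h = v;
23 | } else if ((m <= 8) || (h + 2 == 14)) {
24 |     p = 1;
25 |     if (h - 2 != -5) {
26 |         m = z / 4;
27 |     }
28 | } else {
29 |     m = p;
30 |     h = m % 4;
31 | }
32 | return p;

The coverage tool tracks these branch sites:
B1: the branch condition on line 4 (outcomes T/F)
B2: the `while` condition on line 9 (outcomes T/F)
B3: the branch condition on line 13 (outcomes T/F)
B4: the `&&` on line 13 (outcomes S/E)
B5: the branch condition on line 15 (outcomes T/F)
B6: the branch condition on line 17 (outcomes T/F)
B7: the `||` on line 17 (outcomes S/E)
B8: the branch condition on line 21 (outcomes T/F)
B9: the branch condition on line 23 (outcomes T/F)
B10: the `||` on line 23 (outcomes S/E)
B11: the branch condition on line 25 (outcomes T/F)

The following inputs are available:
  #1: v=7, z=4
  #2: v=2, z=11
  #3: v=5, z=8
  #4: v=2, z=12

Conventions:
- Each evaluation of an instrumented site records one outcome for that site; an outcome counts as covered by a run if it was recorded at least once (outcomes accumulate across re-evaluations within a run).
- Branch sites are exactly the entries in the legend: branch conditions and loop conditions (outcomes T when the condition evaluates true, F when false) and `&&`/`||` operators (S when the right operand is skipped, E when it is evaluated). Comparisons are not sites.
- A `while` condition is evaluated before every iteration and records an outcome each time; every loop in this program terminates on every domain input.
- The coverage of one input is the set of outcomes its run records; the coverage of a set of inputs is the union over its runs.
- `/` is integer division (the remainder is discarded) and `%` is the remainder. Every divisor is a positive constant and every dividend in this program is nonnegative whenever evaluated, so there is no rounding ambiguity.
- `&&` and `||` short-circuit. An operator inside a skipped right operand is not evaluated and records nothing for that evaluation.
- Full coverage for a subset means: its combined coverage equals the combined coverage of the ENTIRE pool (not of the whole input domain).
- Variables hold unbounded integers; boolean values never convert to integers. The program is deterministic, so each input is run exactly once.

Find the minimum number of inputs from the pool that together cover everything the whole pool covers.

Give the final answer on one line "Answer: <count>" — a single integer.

run #1 (v=7, z=4) runs B1->T, B2->F, B4->E, B3->F, B5->T, B8->T; records B1=T, B2=F, B3=F, B4=E, B5=T, B8=T
run #2 (v=2, z=11) runs B1->F, B2->F, B4->E, B3->T, B8->F, B10->S, B9->T, B11->T; records B1=F, B2=F, B3=T, B4=E, B8=F, B9=T, B10=S, B11=T
run #3 (v=5, z=8) runs B1->F, B2->F, B4->E, B3->T, B8->F, B10->S, B9->T, B11->T; records B1=F, B2=F, B3=T, B4=E, B8=F, B9=T, B10=S, B11=T
run #4 (v=2, z=12) runs B1->F, B2->F, B4->E, B3->T, B8->T; records B1=F, B2=F, B3=T, B4=E, B8=T
pool-wide coverage (12 outcomes): B1=T, B1=F, B2=F, B3=T, B3=F, B4=E, B5=T, B8=T, B8=F, B9=T, B10=S, B11=T
checked all size-1 subsets: none covers 12 outcomes (max 8/12)
the canonical winner is {1, 2}: size 2, full 12-outcome coverage, earliest index list among size-2 covers

Answer: 2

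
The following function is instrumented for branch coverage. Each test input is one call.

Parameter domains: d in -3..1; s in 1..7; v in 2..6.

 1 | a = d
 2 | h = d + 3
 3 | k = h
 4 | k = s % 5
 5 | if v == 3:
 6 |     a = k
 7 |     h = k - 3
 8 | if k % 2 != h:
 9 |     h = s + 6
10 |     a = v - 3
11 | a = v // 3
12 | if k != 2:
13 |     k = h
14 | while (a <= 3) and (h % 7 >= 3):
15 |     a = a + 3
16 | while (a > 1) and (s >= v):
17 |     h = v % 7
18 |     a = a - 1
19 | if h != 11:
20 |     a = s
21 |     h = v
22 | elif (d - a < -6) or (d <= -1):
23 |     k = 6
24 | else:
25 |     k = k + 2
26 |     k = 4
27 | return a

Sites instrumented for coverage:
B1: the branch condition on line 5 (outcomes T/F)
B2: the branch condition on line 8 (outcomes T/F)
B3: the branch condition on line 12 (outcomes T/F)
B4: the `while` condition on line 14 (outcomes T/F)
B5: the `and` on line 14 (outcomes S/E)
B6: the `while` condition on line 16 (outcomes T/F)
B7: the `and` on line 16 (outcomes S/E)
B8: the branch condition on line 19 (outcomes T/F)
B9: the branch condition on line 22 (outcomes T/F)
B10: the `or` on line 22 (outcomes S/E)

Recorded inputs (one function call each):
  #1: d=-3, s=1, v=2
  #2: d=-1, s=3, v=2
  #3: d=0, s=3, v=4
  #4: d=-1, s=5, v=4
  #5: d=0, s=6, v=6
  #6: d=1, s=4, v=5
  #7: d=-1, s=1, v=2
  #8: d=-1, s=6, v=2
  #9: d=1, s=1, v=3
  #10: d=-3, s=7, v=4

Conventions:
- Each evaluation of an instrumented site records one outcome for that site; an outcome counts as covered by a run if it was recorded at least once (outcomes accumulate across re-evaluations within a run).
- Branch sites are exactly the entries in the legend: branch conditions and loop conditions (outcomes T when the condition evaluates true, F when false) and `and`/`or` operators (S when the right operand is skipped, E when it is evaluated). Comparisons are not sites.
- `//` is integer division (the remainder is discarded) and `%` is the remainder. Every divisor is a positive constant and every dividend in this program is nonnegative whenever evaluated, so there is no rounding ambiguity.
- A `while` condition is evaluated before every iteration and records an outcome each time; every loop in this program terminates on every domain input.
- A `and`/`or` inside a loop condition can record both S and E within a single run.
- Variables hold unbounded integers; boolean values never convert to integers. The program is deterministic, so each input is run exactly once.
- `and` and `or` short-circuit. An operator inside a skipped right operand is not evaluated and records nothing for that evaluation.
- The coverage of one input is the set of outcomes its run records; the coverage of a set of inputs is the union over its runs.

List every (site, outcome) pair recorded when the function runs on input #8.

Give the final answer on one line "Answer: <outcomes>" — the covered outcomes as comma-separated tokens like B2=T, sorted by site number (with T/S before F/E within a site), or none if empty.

Simulating input #8 (d=-1, s=6, v=2) step by step:
  B1->F, B2->T, B3->T, B5->E, B4->T, B5->E, B4->T, B5->S, B4->F, B7->E
  B6->T, B7->E, B6->T, B7->E, B6->T, B7->E, B6->T, B7->E, B6->T, B7->S
  B6->F, B8->T
collecting distinct outcomes: B1=F, B2=T, B3=T, B4=T, B4=F, B5=S, B5=E, B6=T, B6=F, B7=S, B7=E, B8=T

Answer: B1=F, B2=T, B3=T, B4=T, B4=F, B5=S, B5=E, B6=T, B6=F, B7=S, B7=E, B8=T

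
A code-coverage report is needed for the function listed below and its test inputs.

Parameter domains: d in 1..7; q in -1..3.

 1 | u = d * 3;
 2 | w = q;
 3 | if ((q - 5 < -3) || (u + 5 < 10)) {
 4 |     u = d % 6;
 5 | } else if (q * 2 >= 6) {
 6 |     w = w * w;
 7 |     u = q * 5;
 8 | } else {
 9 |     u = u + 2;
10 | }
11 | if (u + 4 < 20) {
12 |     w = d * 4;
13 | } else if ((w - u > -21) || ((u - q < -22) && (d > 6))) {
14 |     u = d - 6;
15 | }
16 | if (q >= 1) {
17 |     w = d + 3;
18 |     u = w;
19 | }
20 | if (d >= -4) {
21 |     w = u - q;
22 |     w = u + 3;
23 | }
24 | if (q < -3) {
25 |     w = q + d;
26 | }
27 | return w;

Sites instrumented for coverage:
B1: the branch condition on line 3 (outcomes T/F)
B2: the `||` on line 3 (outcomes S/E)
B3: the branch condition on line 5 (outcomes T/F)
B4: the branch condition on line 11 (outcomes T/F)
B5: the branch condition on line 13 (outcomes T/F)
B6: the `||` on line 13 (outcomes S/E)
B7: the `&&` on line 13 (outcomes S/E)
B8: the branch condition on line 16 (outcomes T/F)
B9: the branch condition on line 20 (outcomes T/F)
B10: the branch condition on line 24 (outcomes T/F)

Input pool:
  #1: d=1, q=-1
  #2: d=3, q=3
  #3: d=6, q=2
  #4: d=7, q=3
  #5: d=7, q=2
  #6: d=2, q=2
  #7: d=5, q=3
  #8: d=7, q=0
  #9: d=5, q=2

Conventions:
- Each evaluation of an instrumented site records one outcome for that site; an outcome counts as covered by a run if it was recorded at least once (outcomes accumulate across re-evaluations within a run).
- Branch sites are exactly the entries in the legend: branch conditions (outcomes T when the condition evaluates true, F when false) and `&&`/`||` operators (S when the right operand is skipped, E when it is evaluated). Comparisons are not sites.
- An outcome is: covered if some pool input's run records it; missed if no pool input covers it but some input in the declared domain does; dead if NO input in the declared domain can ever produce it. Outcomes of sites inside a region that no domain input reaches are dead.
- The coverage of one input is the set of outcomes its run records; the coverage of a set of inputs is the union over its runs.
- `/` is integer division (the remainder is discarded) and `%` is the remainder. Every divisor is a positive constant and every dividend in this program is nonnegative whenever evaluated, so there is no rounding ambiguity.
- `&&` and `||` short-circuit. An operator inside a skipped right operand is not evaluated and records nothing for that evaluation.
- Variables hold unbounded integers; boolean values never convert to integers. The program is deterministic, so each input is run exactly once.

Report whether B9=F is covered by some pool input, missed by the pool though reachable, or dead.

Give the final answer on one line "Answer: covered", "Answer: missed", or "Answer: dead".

no pool input records B9=F
checking all 35 inputs in the declared domain: B9=F is never recorded -> dead

Answer: dead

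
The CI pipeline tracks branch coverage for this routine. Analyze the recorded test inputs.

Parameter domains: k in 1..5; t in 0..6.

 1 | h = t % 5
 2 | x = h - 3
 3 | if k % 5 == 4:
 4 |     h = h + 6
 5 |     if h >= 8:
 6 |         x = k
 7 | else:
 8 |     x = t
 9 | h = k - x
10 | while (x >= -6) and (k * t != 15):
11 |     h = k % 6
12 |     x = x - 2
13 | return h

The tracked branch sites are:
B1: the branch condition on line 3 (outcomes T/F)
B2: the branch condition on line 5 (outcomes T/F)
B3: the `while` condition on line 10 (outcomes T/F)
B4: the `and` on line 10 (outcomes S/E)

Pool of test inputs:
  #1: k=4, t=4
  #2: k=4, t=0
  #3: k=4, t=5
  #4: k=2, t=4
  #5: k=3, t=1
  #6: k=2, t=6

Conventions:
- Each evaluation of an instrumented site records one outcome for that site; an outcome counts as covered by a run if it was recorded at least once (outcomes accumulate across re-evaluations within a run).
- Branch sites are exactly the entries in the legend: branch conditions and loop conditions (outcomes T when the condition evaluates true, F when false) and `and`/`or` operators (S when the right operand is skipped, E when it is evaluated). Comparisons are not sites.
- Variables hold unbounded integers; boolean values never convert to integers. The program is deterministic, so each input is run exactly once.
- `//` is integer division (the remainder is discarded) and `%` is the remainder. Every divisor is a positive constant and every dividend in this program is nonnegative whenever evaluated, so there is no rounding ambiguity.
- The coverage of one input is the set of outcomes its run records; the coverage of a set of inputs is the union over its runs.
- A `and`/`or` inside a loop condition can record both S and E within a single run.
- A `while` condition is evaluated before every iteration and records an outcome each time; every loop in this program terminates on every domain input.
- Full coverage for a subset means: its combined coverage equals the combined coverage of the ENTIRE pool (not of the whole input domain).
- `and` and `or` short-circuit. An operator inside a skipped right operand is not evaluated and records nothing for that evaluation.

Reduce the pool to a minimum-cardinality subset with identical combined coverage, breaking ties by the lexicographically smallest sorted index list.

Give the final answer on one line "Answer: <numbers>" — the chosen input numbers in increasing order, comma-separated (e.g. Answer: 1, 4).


#1 (k=4, t=4) -> B1->T, B2->T, B4->E, B3->T, B4->E, B3->T, B4->E, B3->T, B4->E, B3->T, B4->E, B3->T, B4->E, B3->T, ...; covered: B1=T, B2=T, B3=T, B3=F, B4=S, B4=E
#2 (k=4, t=0) -> B1->T, B2->F, B4->E, B3->T, B4->E, B3->T, B4->S, B3->F; covered: B1=T, B2=F, B3=T, B3=F, B4=S, B4=E
#3 (k=4, t=5) -> B1->T, B2->F, B4->E, B3->T, B4->E, B3->T, B4->S, B3->F; covered: B1=T, B2=F, B3=T, B3=F, B4=S, B4=E
#4 (k=2, t=4) -> B1->F, B4->E, B3->T, B4->E, B3->T, B4->E, B3->T, B4->E, B3->T, B4->E, B3->T, B4->E, B3->T, B4->S, ...; covered: B1=F, B3=T, B3=F, B4=S, B4=E
#5 (k=3, t=1) -> B1->F, B4->E, B3->T, B4->E, B3->T, B4->E, B3->T, B4->E, B3->T, B4->S, B3->F; covered: B1=F, B3=T, B3=F, B4=S, B4=E
#6 (k=2, t=6) -> B1->F, B4->E, B3->T, B4->E, B3->T, B4->E, B3->T, B4->E, B3->T, B4->E, B3->T, B4->E, B3->T, B4->E, ...; covered: B1=F, B3=T, B3=F, B4=S, B4=E
union over all inputs: B1=T, B1=F, B2=T, B2=F, B3=T, B3=F, B4=S, B4=E (8 outcomes)
checked all size-1 subsets: none covers 8 outcomes (max 6/8)
checked all size-2 subsets: none covers 8 outcomes (max 7/8)
at size 3, {1, 2, 4} reaches all 8 outcomes; every lexicographically earlier size-3 subset fails
Answer: 1, 2, 4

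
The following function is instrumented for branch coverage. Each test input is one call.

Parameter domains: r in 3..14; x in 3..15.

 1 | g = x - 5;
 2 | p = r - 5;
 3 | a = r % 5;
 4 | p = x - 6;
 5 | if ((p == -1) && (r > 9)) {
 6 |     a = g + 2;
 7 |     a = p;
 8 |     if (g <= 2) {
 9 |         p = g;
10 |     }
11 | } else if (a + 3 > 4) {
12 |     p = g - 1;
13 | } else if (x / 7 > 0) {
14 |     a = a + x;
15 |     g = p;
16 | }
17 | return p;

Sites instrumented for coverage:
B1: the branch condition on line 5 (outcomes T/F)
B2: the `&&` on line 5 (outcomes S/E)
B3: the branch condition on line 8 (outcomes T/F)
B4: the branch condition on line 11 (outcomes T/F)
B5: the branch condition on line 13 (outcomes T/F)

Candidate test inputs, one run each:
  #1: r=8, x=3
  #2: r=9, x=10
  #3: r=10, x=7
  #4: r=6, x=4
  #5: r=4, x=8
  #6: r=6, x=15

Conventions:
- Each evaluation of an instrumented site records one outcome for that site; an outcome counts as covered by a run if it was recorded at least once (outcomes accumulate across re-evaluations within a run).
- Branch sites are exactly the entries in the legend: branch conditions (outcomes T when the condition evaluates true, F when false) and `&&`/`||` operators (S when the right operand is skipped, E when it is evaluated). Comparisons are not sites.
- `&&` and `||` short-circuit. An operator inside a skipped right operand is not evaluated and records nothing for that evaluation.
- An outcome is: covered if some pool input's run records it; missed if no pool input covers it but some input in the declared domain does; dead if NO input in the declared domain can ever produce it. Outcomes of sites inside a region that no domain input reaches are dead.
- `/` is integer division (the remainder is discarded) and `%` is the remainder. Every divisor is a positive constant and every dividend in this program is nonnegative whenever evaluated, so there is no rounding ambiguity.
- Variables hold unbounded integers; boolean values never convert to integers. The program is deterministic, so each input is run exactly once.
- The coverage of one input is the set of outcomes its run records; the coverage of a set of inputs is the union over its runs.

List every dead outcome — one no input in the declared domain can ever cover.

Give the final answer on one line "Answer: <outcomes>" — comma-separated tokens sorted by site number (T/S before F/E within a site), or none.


sweeping the full domain (156 inputs) for each outcome:
  B3=F: unreachable across the whole domain -> dead
  reachable outcomes have witnesses, e.g. B1=T (e.g. r=10, x=5), B1=F (e.g. r=3, x=3), B2=S (e.g. r=3, x=3), B2=E (e.g. r=3, x=5)
Answer: B3=F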